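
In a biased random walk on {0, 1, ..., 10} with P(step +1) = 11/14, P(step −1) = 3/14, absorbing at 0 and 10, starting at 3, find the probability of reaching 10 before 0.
P(hit 10 before 0) = (1 − (3/11)^3) / (1 − (3/11)^10) = 3176408873/3242170694

Let u_k denote P(reach 10 before 0 | start at k). Boundary: u_0 = 0, u_10 = 1. Recurrence: u_k = 11/14·u_{k+1} + 3/14·u_{k-1} for 1 ≤ k ≤ 9. Try u_k = A + B·r^k with r = q/p = (3/14)/(11/14) = 3/11. Substitution satisfies the recurrence; boundary conditions give:
  u_k = (1 − r^k) / (1 − r^N) = (1 − (3/11)^3) / (1 − (3/11)^10) = 3176408873/3242170694.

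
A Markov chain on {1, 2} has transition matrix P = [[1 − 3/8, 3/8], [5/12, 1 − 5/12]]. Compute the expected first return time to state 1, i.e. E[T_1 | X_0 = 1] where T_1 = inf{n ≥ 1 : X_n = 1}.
E[T_1 | X_0 = 1] = 1/π_1 = 19/10

For an irreducible recurrent Markov chain with stationary distribution π, E[T_i | X_0 = i] = 1/π_i (Kac's formula). Here π_1 = (5/12)/(3/8 + 5/12) = (5/12)/(19/24) = 10/19, so E[T_1 | X_0 = 1] = 1/π_1 = (3/8 + 5/12)/(5/12) = (19/24)/(5/12) = 19/10.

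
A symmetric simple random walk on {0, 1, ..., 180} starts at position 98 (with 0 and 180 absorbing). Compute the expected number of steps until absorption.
E[τ | X_0 = 98] = 8036

Let v_k = E[τ | X_0 = k]. Boundary: v_0 = v_180 = 0. Recurrence: v_k = 1 + (v_{k-1} + v_{k+1})/2 for 1 ≤ k ≤ 179. The particular solution to v_k − (v_{k-1} + v_{k+1})/2 = 1 is v_k = −k^2. Adding homogeneous solution A + B k and matching boundaries gives v_k = k (180 − k). Substituting k = 98: v_98 = 98 · 82 = 8036.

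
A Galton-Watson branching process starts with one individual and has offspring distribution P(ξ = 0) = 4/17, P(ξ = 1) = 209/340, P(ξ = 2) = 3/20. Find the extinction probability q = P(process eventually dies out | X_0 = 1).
q = 1

Mean offspring μ = 0·4/17 + 1·209/340 + 2·3/20 = 311/340 ≤ 1. For μ ≤ 1 with offspring not concentrated at 1, the Galton-Watson process goes extinct almost surely, so q = 1.
(Algebraic check: The pgf is f(s) = 4/17 + 209/340·s + 3/20·s². The extinction probability q is the smallest fixed point of f in [0, 1]. Setting s = f(s):
  3/20·s² + (209/340 − 1)·s + 4/17 = 0
  3/20·s² − (4/17 + 3/20)·s + 4/17 = 0
which factors as (s − 1)·(3/20·s − 4/17) = 0, giving roots s = 1 and s = (4/17)/(3/20) = 80/51. Since 80/51 ≥ 1, the smallest root in [0, 1] is s = 1.)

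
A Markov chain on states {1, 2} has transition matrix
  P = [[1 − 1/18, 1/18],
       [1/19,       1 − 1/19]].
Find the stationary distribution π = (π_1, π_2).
π_1 = 18/37, π_2 = 19/37

Solve πP = π with π_1 + π_2 = 1. From πP = π: π_1 · (1 − 1/18) + π_2 · 1/19 = π_1 ⇒ π_2 · 1/19 = π_1 · 1/18 ⇒ π_2/π_1 = (1/18)/(1/19) = 19/18. Together with π_1 + π_2 = 1:
  π_1 = (1/19)/(1/18 + 1/19) = (1/19)/(37/342) = 18/37,
  π_2 = (1/18)/(1/18 + 1/19) = (1/18)/(37/342) = 19/37.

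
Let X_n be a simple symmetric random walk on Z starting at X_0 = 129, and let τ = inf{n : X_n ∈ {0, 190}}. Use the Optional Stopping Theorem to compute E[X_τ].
E[X_τ] = 129

X_n is a martingale and τ is a bounded-mean stopping time (indeed τ is finite a.s. with bounded expectation since the walk is in a bounded region). By the OST, E[X_τ] = E[X_0] = 129. Equivalently: E[X_τ] = 190 · P(hit 190 first) + 0 · P(hit 0 first) = 190 · (129/190) = 129.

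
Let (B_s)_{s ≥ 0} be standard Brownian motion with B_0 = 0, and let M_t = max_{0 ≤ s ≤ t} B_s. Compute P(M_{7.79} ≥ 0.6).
P(M_{7.79} ≥ 0.6) = 2·P(B_{7.79} ≥ 0.6) = 2(1 − Φ(0.6/√7.79)) ≈ 0.8298

By the reflection principle for Brownian motion, P(M_t ≥ a) = 2 · P(B_t ≥ a) for a ≥ 0. Since B_t ~ N(0, t), P(B_t ≥ 0.6) = 1 − Φ(0.6/√t) = 1 − Φ(0.6/√7.79) = 1 − Φ(0.2150). So
  P(M_{7.79} ≥ 0.6) = 2(1 − Φ(0.2150)) ≈ 0.8298.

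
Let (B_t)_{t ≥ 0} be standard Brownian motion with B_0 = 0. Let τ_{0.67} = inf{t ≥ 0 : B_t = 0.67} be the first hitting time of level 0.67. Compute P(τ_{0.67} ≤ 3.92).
P(τ_{0.67} ≤ 3.92) = 2(1 − Φ(0.67/√3.92)) = 2(1 − Φ(0.3384)) ≈ 0.7351

By the reflection principle for standard BM, P(τ_b ≤ t) = 2 · P(B_t ≥ b). Since B_t ~ N(0, t), P(B_t ≥ 0.67) = 1 − Φ(0.67/√t) = 1 − Φ(0.67/√3.92) = 1 − Φ(0.3384) ≈ 0.36753. Doubling: P(τ_{0.67} ≤ 3.92) ≈ 2 · 0.36753 = 0.73506 ≈ 0.7351.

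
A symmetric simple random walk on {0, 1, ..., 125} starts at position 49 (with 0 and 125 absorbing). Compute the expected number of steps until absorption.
E[τ | X_0 = 49] = 3724

Let v_k = E[τ | X_0 = k]. Boundary: v_0 = v_125 = 0. Recurrence: v_k = 1 + (v_{k-1} + v_{k+1})/2 for 1 ≤ k ≤ 124. The particular solution to v_k − (v_{k-1} + v_{k+1})/2 = 1 is v_k = −k^2. Adding homogeneous solution A + B k and matching boundaries gives v_k = k (125 − k). Substituting k = 49: v_49 = 49 · 76 = 3724.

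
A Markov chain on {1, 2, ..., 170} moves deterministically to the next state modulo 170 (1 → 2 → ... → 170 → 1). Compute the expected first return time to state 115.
E[T_115 | X_0 = 115] = 170

The chain cycles deterministically, so starting at state 115 it returns in exactly 170 steps. Equivalently, the stationary distribution is uniform π_j = 1/170 for every state j, so by Kac's formula E[T_115] = 1/π_115 = 170.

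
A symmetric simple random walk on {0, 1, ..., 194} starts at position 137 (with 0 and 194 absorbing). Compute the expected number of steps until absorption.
E[τ | X_0 = 137] = 7809

Let v_k = E[τ | X_0 = k]. Boundary: v_0 = v_194 = 0. Recurrence: v_k = 1 + (v_{k-1} + v_{k+1})/2 for 1 ≤ k ≤ 193. The particular solution to v_k − (v_{k-1} + v_{k+1})/2 = 1 is v_k = −k^2. Adding homogeneous solution A + B k and matching boundaries gives v_k = k (194 − k). Substituting k = 137: v_137 = 137 · 57 = 7809.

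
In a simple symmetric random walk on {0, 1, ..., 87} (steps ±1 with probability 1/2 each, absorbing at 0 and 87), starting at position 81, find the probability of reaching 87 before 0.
P(hit 87 before 0) = 81/87 = 27/29

Let u_k = P(hit 87 before 0 | start at k). Then u_0 = 0, u_87 = 1, and u_k = u_{k-1}/2 + u_{k+1}/2 for 1 ≤ k ≤ 86. This harmonic recurrence is solved by u_k = k/87, giving u_81 = 81/87 = 27/29.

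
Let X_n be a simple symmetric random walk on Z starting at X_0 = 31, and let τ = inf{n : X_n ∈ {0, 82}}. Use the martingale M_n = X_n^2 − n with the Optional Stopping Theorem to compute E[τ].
E[τ] = 1581

M_n = X_n^2 − n is a martingale (since E[X_{n+1}^2 | F_n] = X_n^2 + 1). By OST (τ has finite mean in a bounded region), E[M_τ] = E[M_0] = X_0^2 − 0 = 31^2 = 961. Also E[M_τ] = E[X_τ^2] − E[τ]. The walk exits at 0 or 82, with P(hit 82 first) = 31/82, so E[X_τ^2] = 82^2 · 31/82 + 0 = 2542. Thus E[τ] = E[X_τ^2] − E[M_τ] = 2542 − 961 = 1581 = 31(82 − 31) = 1581.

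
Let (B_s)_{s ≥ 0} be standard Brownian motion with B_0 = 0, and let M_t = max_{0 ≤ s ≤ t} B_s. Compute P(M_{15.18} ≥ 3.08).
P(M_{15.18} ≥ 3.08) = 2·P(B_{15.18} ≥ 3.08) = 2(1 − Φ(3.08/√15.18)) ≈ 0.4292

By the reflection principle for Brownian motion, P(M_t ≥ a) = 2 · P(B_t ≥ a) for a ≥ 0. Since B_t ~ N(0, t), P(B_t ≥ 3.08) = 1 − Φ(3.08/√t) = 1 − Φ(3.08/√15.18) = 1 − Φ(0.7905). So
  P(M_{15.18} ≥ 3.08) = 2(1 − Φ(0.7905)) ≈ 0.4292.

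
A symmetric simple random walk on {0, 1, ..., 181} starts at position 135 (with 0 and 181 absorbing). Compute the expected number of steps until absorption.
E[τ | X_0 = 135] = 6210

Let v_k = E[τ | X_0 = k]. Boundary: v_0 = v_181 = 0. Recurrence: v_k = 1 + (v_{k-1} + v_{k+1})/2 for 1 ≤ k ≤ 180. The particular solution to v_k − (v_{k-1} + v_{k+1})/2 = 1 is v_k = −k^2. Adding homogeneous solution A + B k and matching boundaries gives v_k = k (181 − k). Substituting k = 135: v_135 = 135 · 46 = 6210.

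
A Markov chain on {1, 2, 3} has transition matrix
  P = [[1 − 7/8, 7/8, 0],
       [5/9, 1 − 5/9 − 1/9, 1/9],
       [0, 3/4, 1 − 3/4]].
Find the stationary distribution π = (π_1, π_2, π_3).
π = (120/337, 189/337, 28/337)

This is a birth-death chain on three states, which satisfies detailed balance: π_1 · P_{12} = π_2 · P_{21} and π_2 · P_{23} = π_3 · P_{32}.
From π_1 · 7/8 = π_2 · 5/9: π_2/π_1 = (7/8)/(5/9) = 63/40.
From π_2 · 1/9 = π_3 · 3/4: π_3/π_2 = (1/9)/(3/4) = 4/27.
Take π_1 proportional to 1; then unnormalized π = (1, 63/40, 7/30). Normalize by dividing by the sum 337/120:
  π = (120/337, 189/337, 28/337).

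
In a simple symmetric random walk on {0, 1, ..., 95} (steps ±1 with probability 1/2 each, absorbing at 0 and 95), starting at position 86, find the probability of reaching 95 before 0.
P(hit 95 before 0) = 86/95

Let u_k = P(hit 95 before 0 | start at k). Then u_0 = 0, u_95 = 1, and u_k = u_{k-1}/2 + u_{k+1}/2 for 1 ≤ k ≤ 94. This harmonic recurrence is solved by u_k = k/95, giving u_86 = 86/95.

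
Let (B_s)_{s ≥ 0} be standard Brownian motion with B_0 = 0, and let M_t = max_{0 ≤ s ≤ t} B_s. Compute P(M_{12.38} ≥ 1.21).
P(M_{12.38} ≥ 1.21) = 2·P(B_{12.38} ≥ 1.21) = 2(1 − Φ(1.21/√12.38)) ≈ 0.7309

By the reflection principle for Brownian motion, P(M_t ≥ a) = 2 · P(B_t ≥ a) for a ≥ 0. Since B_t ~ N(0, t), P(B_t ≥ 1.21) = 1 − Φ(1.21/√t) = 1 − Φ(1.21/√12.38) = 1 − Φ(0.3439). So
  P(M_{12.38} ≥ 1.21) = 2(1 − Φ(0.3439)) ≈ 0.7309.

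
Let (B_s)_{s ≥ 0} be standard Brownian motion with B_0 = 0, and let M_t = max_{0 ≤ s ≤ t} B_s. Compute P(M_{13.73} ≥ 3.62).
P(M_{13.73} ≥ 3.62) = 2·P(B_{13.73} ≥ 3.62) = 2(1 − Φ(3.62/√13.73)) ≈ 0.3286

By the reflection principle for Brownian motion, P(M_t ≥ a) = 2 · P(B_t ≥ a) for a ≥ 0. Since B_t ~ N(0, t), P(B_t ≥ 3.62) = 1 − Φ(3.62/√t) = 1 − Φ(3.62/√13.73) = 1 − Φ(0.9770). So
  P(M_{13.73} ≥ 3.62) = 2(1 − Φ(0.9770)) ≈ 0.3286.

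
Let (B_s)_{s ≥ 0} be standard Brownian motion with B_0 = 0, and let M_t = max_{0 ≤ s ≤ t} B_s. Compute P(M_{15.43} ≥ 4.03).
P(M_{15.43} ≥ 4.03) = 2·P(B_{15.43} ≥ 4.03) = 2(1 − Φ(4.03/√15.43)) ≈ 0.3049

By the reflection principle for Brownian motion, P(M_t ≥ a) = 2 · P(B_t ≥ a) for a ≥ 0. Since B_t ~ N(0, t), P(B_t ≥ 4.03) = 1 − Φ(4.03/√t) = 1 − Φ(4.03/√15.43) = 1 − Φ(1.0259). So
  P(M_{15.43} ≥ 4.03) = 2(1 − Φ(1.0259)) ≈ 0.3049.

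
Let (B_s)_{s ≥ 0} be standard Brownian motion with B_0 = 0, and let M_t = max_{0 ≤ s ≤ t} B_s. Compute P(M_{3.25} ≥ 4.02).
P(M_{3.25} ≥ 4.02) = 2·P(B_{3.25} ≥ 4.02) = 2(1 − Φ(4.02/√3.25)) ≈ 0.0258

By the reflection principle for Brownian motion, P(M_t ≥ a) = 2 · P(B_t ≥ a) for a ≥ 0. Since B_t ~ N(0, t), P(B_t ≥ 4.02) = 1 − Φ(4.02/√t) = 1 − Φ(4.02/√3.25) = 1 − Φ(2.2299). So
  P(M_{3.25} ≥ 4.02) = 2(1 − Φ(2.2299)) ≈ 0.0258.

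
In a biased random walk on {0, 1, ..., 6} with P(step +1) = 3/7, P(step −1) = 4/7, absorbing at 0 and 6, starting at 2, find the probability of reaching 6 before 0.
P(hit 6 before 0) = (1 − (4/3)^2) / (1 − (4/3)^6) = 81/481

Let u_k denote P(reach 6 before 0 | start at k). Boundary: u_0 = 0, u_6 = 1. Recurrence: u_k = 3/7·u_{k+1} + 4/7·u_{k-1} for 1 ≤ k ≤ 5. Try u_k = A + B·r^k with r = q/p = (4/7)/(3/7) = 4/3. Substitution satisfies the recurrence; boundary conditions give:
  u_k = (1 − r^k) / (1 − r^N) = (1 − (4/3)^2) / (1 − (4/3)^6) = 81/481.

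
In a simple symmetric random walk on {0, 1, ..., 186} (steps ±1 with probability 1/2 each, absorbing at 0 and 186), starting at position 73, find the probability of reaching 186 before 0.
P(hit 186 before 0) = 73/186

Let u_k = P(hit 186 before 0 | start at k). Then u_0 = 0, u_186 = 1, and u_k = u_{k-1}/2 + u_{k+1}/2 for 1 ≤ k ≤ 185. This harmonic recurrence is solved by u_k = k/186, giving u_73 = 73/186.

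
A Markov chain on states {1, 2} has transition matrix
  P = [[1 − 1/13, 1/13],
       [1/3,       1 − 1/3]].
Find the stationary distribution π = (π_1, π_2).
π_1 = 13/16, π_2 = 3/16

Solve πP = π with π_1 + π_2 = 1. From πP = π: π_1 · (1 − 1/13) + π_2 · 1/3 = π_1 ⇒ π_2 · 1/3 = π_1 · 1/13 ⇒ π_2/π_1 = (1/13)/(1/3) = 3/13. Together with π_1 + π_2 = 1:
  π_1 = (1/3)/(1/13 + 1/3) = (1/3)/(16/39) = 13/16,
  π_2 = (1/13)/(1/13 + 1/3) = (1/13)/(16/39) = 3/16.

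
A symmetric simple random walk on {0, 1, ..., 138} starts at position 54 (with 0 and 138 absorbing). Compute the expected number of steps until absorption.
E[τ | X_0 = 54] = 4536

Let v_k = E[τ | X_0 = k]. Boundary: v_0 = v_138 = 0. Recurrence: v_k = 1 + (v_{k-1} + v_{k+1})/2 for 1 ≤ k ≤ 137. The particular solution to v_k − (v_{k-1} + v_{k+1})/2 = 1 is v_k = −k^2. Adding homogeneous solution A + B k and matching boundaries gives v_k = k (138 − k). Substituting k = 54: v_54 = 54 · 84 = 4536.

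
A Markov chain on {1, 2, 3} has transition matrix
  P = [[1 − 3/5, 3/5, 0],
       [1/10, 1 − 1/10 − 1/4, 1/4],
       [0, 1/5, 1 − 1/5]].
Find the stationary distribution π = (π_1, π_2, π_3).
π = (2/29, 12/29, 15/29)

This is a birth-death chain on three states, which satisfies detailed balance: π_1 · P_{12} = π_2 · P_{21} and π_2 · P_{23} = π_3 · P_{32}.
From π_1 · 3/5 = π_2 · 1/10: π_2/π_1 = (3/5)/(1/10) = 6.
From π_2 · 1/4 = π_3 · 1/5: π_3/π_2 = (1/4)/(1/5) = 5/4.
Take π_1 proportional to 1; then unnormalized π = (1, 6, 15/2). Normalize by dividing by the sum 29/2:
  π = (2/29, 12/29, 15/29).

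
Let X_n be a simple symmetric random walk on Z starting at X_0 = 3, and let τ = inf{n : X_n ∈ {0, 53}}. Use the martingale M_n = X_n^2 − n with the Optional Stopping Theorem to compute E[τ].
E[τ] = 150

M_n = X_n^2 − n is a martingale (since E[X_{n+1}^2 | F_n] = X_n^2 + 1). By OST (τ has finite mean in a bounded region), E[M_τ] = E[M_0] = X_0^2 − 0 = 3^2 = 9. Also E[M_τ] = E[X_τ^2] − E[τ]. The walk exits at 0 or 53, with P(hit 53 first) = 3/53, so E[X_τ^2] = 53^2 · 3/53 + 0 = 159. Thus E[τ] = E[X_τ^2] − E[M_τ] = 159 − 9 = 150 = 3(53 − 3) = 150.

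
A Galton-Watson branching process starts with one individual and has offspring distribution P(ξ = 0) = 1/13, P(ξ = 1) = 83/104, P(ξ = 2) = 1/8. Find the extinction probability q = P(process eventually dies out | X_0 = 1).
q = 8/13

The pgf is f(s) = 1/13 + 83/104·s + 1/8·s². The extinction probability q is the smallest fixed point of f in [0, 1]. Setting s = f(s):
  1/8·s² + (83/104 − 1)·s + 1/13 = 0
  1/8·s² − (1/13 + 1/8)·s + 1/13 = 0
which factors as (s − 1)·(1/8·s − 1/13) = 0, giving roots s = 1 and s = (1/13)/(1/8) = 8/13.
Mean offspring μ = 83/104 + 2·1/8 = 109/104 > 1 (supercritical), so q < 1. The extinction probability is the smaller root: q = (1/13)/(1/8) = 8/13.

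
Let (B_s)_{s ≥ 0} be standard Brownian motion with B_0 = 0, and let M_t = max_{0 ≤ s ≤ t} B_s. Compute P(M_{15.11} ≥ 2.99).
P(M_{15.11} ≥ 2.99) = 2·P(B_{15.11} ≥ 2.99) = 2(1 − Φ(2.99/√15.11)) ≈ 0.4418

By the reflection principle for Brownian motion, P(M_t ≥ a) = 2 · P(B_t ≥ a) for a ≥ 0. Since B_t ~ N(0, t), P(B_t ≥ 2.99) = 1 − Φ(2.99/√t) = 1 − Φ(2.99/√15.11) = 1 − Φ(0.7692). So
  P(M_{15.11} ≥ 2.99) = 2(1 − Φ(0.7692)) ≈ 0.4418.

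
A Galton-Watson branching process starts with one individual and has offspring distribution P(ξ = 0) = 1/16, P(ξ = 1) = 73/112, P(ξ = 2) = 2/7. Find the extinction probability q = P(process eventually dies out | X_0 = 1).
q = 7/32

The pgf is f(s) = 1/16 + 73/112·s + 2/7·s². The extinction probability q is the smallest fixed point of f in [0, 1]. Setting s = f(s):
  2/7·s² + (73/112 − 1)·s + 1/16 = 0
  2/7·s² − (1/16 + 2/7)·s + 1/16 = 0
which factors as (s − 1)·(2/7·s − 1/16) = 0, giving roots s = 1 and s = (1/16)/(2/7) = 7/32.
Mean offspring μ = 73/112 + 2·2/7 = 137/112 > 1 (supercritical), so q < 1. The extinction probability is the smaller root: q = (1/16)/(2/7) = 7/32.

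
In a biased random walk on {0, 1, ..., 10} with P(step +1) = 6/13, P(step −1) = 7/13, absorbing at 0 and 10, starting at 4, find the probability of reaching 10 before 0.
P(hit 10 before 0) = (1 − (7/6)^4) / (1 − (7/6)^10) = 3965760/17077621

Let u_k denote P(reach 10 before 0 | start at k). Boundary: u_0 = 0, u_10 = 1. Recurrence: u_k = 6/13·u_{k+1} + 7/13·u_{k-1} for 1 ≤ k ≤ 9. Try u_k = A + B·r^k with r = q/p = (7/13)/(6/13) = 7/6. Substitution satisfies the recurrence; boundary conditions give:
  u_k = (1 − r^k) / (1 − r^N) = (1 − (7/6)^4) / (1 − (7/6)^10) = 3965760/17077621.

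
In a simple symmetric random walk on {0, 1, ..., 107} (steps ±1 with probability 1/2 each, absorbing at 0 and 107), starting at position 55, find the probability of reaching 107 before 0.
P(hit 107 before 0) = 55/107

Let u_k = P(hit 107 before 0 | start at k). Then u_0 = 0, u_107 = 1, and u_k = u_{k-1}/2 + u_{k+1}/2 for 1 ≤ k ≤ 106. This harmonic recurrence is solved by u_k = k/107, giving u_55 = 55/107.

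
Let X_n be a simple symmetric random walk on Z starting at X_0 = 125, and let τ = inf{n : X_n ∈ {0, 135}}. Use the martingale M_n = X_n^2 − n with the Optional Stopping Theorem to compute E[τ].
E[τ] = 1250

M_n = X_n^2 − n is a martingale (since E[X_{n+1}^2 | F_n] = X_n^2 + 1). By OST (τ has finite mean in a bounded region), E[M_τ] = E[M_0] = X_0^2 − 0 = 125^2 = 15625. Also E[M_τ] = E[X_τ^2] − E[τ]. The walk exits at 0 or 135, with P(hit 135 first) = 125/135, so E[X_τ^2] = 135^2 · 125/135 + 0 = 16875. Thus E[τ] = E[X_τ^2] − E[M_τ] = 16875 − 15625 = 1250 = 125(135 − 125) = 1250.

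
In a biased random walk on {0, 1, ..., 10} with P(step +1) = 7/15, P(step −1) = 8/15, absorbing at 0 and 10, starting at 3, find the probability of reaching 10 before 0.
P(hit 10 before 0) = (1 − (8/7)^3) / (1 − (8/7)^10) = 139178767/791266575

Let u_k denote P(reach 10 before 0 | start at k). Boundary: u_0 = 0, u_10 = 1. Recurrence: u_k = 7/15·u_{k+1} + 8/15·u_{k-1} for 1 ≤ k ≤ 9. Try u_k = A + B·r^k with r = q/p = (8/15)/(7/15) = 8/7. Substitution satisfies the recurrence; boundary conditions give:
  u_k = (1 − r^k) / (1 − r^N) = (1 − (8/7)^3) / (1 − (8/7)^10) = 139178767/791266575.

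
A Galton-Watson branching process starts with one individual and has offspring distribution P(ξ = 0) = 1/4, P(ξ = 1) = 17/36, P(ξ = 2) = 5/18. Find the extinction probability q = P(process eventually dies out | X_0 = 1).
q = 9/10

The pgf is f(s) = 1/4 + 17/36·s + 5/18·s². The extinction probability q is the smallest fixed point of f in [0, 1]. Setting s = f(s):
  5/18·s² + (17/36 − 1)·s + 1/4 = 0
  5/18·s² − (1/4 + 5/18)·s + 1/4 = 0
which factors as (s − 1)·(5/18·s − 1/4) = 0, giving roots s = 1 and s = (1/4)/(5/18) = 9/10.
Mean offspring μ = 17/36 + 2·5/18 = 37/36 > 1 (supercritical), so q < 1. The extinction probability is the smaller root: q = (1/4)/(5/18) = 9/10.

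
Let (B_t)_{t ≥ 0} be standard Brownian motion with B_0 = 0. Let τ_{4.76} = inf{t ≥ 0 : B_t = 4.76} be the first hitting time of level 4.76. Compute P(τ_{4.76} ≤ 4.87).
P(τ_{4.76} ≤ 4.87) = 2(1 − Φ(4.76/√4.87)) = 2(1 − Φ(2.1570)) ≈ 0.0310

By the reflection principle for standard BM, P(τ_b ≤ t) = 2 · P(B_t ≥ b). Since B_t ~ N(0, t), P(B_t ≥ 4.76) = 1 − Φ(4.76/√t) = 1 − Φ(4.76/√4.87) = 1 − Φ(2.1570) ≈ 0.01550. Doubling: P(τ_{4.76} ≤ 4.87) ≈ 2 · 0.01550 = 0.03100 ≈ 0.0310.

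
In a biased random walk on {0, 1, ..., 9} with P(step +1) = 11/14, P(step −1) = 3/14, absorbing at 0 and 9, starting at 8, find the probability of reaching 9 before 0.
P(hit 9 before 0) = (1 − (3/11)^8) / (1 − (3/11)^9) = 294734440/294741001

Let u_k denote P(reach 9 before 0 | start at k). Boundary: u_0 = 0, u_9 = 1. Recurrence: u_k = 11/14·u_{k+1} + 3/14·u_{k-1} for 1 ≤ k ≤ 8. Try u_k = A + B·r^k with r = q/p = (3/14)/(11/14) = 3/11. Substitution satisfies the recurrence; boundary conditions give:
  u_k = (1 − r^k) / (1 − r^N) = (1 − (3/11)^8) / (1 − (3/11)^9) = 294734440/294741001.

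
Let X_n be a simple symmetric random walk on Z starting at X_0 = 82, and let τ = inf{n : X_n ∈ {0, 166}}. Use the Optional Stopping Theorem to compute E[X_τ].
E[X_τ] = 82

X_n is a martingale and τ is a bounded-mean stopping time (indeed τ is finite a.s. with bounded expectation since the walk is in a bounded region). By the OST, E[X_τ] = E[X_0] = 82. Equivalently: E[X_τ] = 166 · P(hit 166 first) + 0 · P(hit 0 first) = 166 · (82/166) = 82.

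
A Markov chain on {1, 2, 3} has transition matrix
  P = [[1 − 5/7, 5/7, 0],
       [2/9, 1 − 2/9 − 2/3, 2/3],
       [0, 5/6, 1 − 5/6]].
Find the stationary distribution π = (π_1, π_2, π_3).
π = (14/95, 9/19, 36/95)

This is a birth-death chain on three states, which satisfies detailed balance: π_1 · P_{12} = π_2 · P_{21} and π_2 · P_{23} = π_3 · P_{32}.
From π_1 · 5/7 = π_2 · 2/9: π_2/π_1 = (5/7)/(2/9) = 45/14.
From π_2 · 2/3 = π_3 · 5/6: π_3/π_2 = (2/3)/(5/6) = 4/5.
Take π_1 proportional to 1; then unnormalized π = (1, 45/14, 18/7). Normalize by dividing by the sum 95/14:
  π = (14/95, 9/19, 36/95).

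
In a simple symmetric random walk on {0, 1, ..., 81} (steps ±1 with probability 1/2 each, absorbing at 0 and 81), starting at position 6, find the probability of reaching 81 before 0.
P(hit 81 before 0) = 6/81 = 2/27

Let u_k = P(hit 81 before 0 | start at k). Then u_0 = 0, u_81 = 1, and u_k = u_{k-1}/2 + u_{k+1}/2 for 1 ≤ k ≤ 80. This harmonic recurrence is solved by u_k = k/81, giving u_6 = 6/81 = 2/27.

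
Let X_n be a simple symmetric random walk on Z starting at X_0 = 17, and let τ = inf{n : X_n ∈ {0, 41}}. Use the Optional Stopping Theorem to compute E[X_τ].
E[X_τ] = 17

X_n is a martingale and τ is a bounded-mean stopping time (indeed τ is finite a.s. with bounded expectation since the walk is in a bounded region). By the OST, E[X_τ] = E[X_0] = 17. Equivalently: E[X_τ] = 41 · P(hit 41 first) + 0 · P(hit 0 first) = 41 · (17/41) = 17.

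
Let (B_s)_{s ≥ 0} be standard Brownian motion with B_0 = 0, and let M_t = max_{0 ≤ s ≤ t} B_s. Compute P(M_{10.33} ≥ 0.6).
P(M_{10.33} ≥ 0.6) = 2·P(B_{10.33} ≥ 0.6) = 2(1 − Φ(0.6/√10.33)) ≈ 0.8519

By the reflection principle for Brownian motion, P(M_t ≥ a) = 2 · P(B_t ≥ a) for a ≥ 0. Since B_t ~ N(0, t), P(B_t ≥ 0.6) = 1 − Φ(0.6/√t) = 1 − Φ(0.6/√10.33) = 1 − Φ(0.1867). So
  P(M_{10.33} ≥ 0.6) = 2(1 − Φ(0.1867)) ≈ 0.8519.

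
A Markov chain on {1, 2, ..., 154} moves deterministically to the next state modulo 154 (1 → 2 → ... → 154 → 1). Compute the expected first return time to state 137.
E[T_137 | X_0 = 137] = 154

The chain cycles deterministically, so starting at state 137 it returns in exactly 154 steps. Equivalently, the stationary distribution is uniform π_j = 1/154 for every state j, so by Kac's formula E[T_137] = 1/π_137 = 154.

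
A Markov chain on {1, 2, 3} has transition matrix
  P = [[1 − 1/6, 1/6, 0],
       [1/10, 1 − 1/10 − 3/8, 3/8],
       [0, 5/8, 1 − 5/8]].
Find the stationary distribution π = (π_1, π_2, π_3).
π = (3/11, 5/11, 3/11)

This is a birth-death chain on three states, which satisfies detailed balance: π_1 · P_{12} = π_2 · P_{21} and π_2 · P_{23} = π_3 · P_{32}.
From π_1 · 1/6 = π_2 · 1/10: π_2/π_1 = (1/6)/(1/10) = 5/3.
From π_2 · 3/8 = π_3 · 5/8: π_3/π_2 = (3/8)/(5/8) = 3/5.
Take π_1 proportional to 1; then unnormalized π = (1, 5/3, 1). Normalize by dividing by the sum 11/3:
  π = (3/11, 5/11, 3/11).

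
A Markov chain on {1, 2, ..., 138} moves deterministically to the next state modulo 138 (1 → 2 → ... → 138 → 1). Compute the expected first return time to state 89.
E[T_89 | X_0 = 89] = 138

The chain cycles deterministically, so starting at state 89 it returns in exactly 138 steps. Equivalently, the stationary distribution is uniform π_j = 1/138 for every state j, so by Kac's formula E[T_89] = 1/π_89 = 138.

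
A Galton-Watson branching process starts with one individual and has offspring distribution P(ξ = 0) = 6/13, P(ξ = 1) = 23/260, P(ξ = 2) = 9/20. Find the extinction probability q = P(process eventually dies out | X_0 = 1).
q = 1

Mean offspring μ = 0·6/13 + 1·23/260 + 2·9/20 = 257/260 ≤ 1. For μ ≤ 1 with offspring not concentrated at 1, the Galton-Watson process goes extinct almost surely, so q = 1.
(Algebraic check: The pgf is f(s) = 6/13 + 23/260·s + 9/20·s². The extinction probability q is the smallest fixed point of f in [0, 1]. Setting s = f(s):
  9/20·s² + (23/260 − 1)·s + 6/13 = 0
  9/20·s² − (6/13 + 9/20)·s + 6/13 = 0
which factors as (s − 1)·(9/20·s − 6/13) = 0, giving roots s = 1 and s = (6/13)/(9/20) = 40/39. Since 40/39 ≥ 1, the smallest root in [0, 1] is s = 1.)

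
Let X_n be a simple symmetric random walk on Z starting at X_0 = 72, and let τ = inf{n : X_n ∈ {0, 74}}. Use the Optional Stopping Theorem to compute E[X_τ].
E[X_τ] = 72

X_n is a martingale and τ is a bounded-mean stopping time (indeed τ is finite a.s. with bounded expectation since the walk is in a bounded region). By the OST, E[X_τ] = E[X_0] = 72. Equivalently: E[X_τ] = 74 · P(hit 74 first) + 0 · P(hit 0 first) = 74 · (72/74) = 72.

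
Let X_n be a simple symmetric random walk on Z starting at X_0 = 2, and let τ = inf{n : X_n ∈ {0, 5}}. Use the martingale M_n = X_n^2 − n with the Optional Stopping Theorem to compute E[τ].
E[τ] = 6

M_n = X_n^2 − n is a martingale (since E[X_{n+1}^2 | F_n] = X_n^2 + 1). By OST (τ has finite mean in a bounded region), E[M_τ] = E[M_0] = X_0^2 − 0 = 2^2 = 4. Also E[M_τ] = E[X_τ^2] − E[τ]. The walk exits at 0 or 5, with P(hit 5 first) = 2/5, so E[X_τ^2] = 5^2 · 2/5 + 0 = 10. Thus E[τ] = E[X_τ^2] − E[M_τ] = 10 − 4 = 6 = 2(5 − 2) = 6.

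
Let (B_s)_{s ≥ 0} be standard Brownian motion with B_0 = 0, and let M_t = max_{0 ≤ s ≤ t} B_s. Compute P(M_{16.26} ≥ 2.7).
P(M_{16.26} ≥ 2.7) = 2·P(B_{16.26} ≥ 2.7) = 2(1 − Φ(2.7/√16.26)) ≈ 0.5031

By the reflection principle for Brownian motion, P(M_t ≥ a) = 2 · P(B_t ≥ a) for a ≥ 0. Since B_t ~ N(0, t), P(B_t ≥ 2.7) = 1 − Φ(2.7/√t) = 1 − Φ(2.7/√16.26) = 1 − Φ(0.6696). So
  P(M_{16.26} ≥ 2.7) = 2(1 − Φ(0.6696)) ≈ 0.5031.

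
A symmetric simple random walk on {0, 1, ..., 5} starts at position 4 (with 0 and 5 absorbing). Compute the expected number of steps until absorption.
E[τ | X_0 = 4] = 4

Let v_k = E[τ | X_0 = k]. Boundary: v_0 = v_5 = 0. Recurrence: v_k = 1 + (v_{k-1} + v_{k+1})/2 for 1 ≤ k ≤ 4. The particular solution to v_k − (v_{k-1} + v_{k+1})/2 = 1 is v_k = −k^2. Adding homogeneous solution A + B k and matching boundaries gives v_k = k (5 − k). Substituting k = 4: v_4 = 4 · 1 = 4.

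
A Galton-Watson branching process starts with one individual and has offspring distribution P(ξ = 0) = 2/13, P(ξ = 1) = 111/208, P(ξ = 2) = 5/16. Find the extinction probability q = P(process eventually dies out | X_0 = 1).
q = 32/65

The pgf is f(s) = 2/13 + 111/208·s + 5/16·s². The extinction probability q is the smallest fixed point of f in [0, 1]. Setting s = f(s):
  5/16·s² + (111/208 − 1)·s + 2/13 = 0
  5/16·s² − (2/13 + 5/16)·s + 2/13 = 0
which factors as (s − 1)·(5/16·s − 2/13) = 0, giving roots s = 1 and s = (2/13)/(5/16) = 32/65.
Mean offspring μ = 111/208 + 2·5/16 = 241/208 > 1 (supercritical), so q < 1. The extinction probability is the smaller root: q = (2/13)/(5/16) = 32/65.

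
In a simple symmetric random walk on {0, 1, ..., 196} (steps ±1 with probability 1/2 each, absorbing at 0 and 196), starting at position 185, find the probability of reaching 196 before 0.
P(hit 196 before 0) = 185/196

Let u_k = P(hit 196 before 0 | start at k). Then u_0 = 0, u_196 = 1, and u_k = u_{k-1}/2 + u_{k+1}/2 for 1 ≤ k ≤ 195. This harmonic recurrence is solved by u_k = k/196, giving u_185 = 185/196.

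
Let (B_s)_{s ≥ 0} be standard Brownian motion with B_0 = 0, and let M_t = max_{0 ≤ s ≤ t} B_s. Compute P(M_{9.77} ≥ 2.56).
P(M_{9.77} ≥ 2.56) = 2·P(B_{9.77} ≥ 2.56) = 2(1 − Φ(2.56/√9.77)) ≈ 0.4128

By the reflection principle for Brownian motion, P(M_t ≥ a) = 2 · P(B_t ≥ a) for a ≥ 0. Since B_t ~ N(0, t), P(B_t ≥ 2.56) = 1 − Φ(2.56/√t) = 1 − Φ(2.56/√9.77) = 1 − Φ(0.8190). So
  P(M_{9.77} ≥ 2.56) = 2(1 − Φ(0.8190)) ≈ 0.4128.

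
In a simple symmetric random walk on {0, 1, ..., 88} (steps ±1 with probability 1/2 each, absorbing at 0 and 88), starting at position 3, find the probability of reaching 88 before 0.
P(hit 88 before 0) = 3/88

Let u_k = P(hit 88 before 0 | start at k). Then u_0 = 0, u_88 = 1, and u_k = u_{k-1}/2 + u_{k+1}/2 for 1 ≤ k ≤ 87. This harmonic recurrence is solved by u_k = k/88, giving u_3 = 3/88.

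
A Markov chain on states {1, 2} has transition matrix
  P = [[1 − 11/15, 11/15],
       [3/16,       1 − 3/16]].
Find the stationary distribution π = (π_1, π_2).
π_1 = 45/221, π_2 = 176/221

Solve πP = π with π_1 + π_2 = 1. From πP = π: π_1 · (1 − 11/15) + π_2 · 3/16 = π_1 ⇒ π_2 · 3/16 = π_1 · 11/15 ⇒ π_2/π_1 = (11/15)/(3/16) = 176/45. Together with π_1 + π_2 = 1:
  π_1 = (3/16)/(11/15 + 3/16) = (3/16)/(221/240) = 45/221,
  π_2 = (11/15)/(11/15 + 3/16) = (11/15)/(221/240) = 176/221.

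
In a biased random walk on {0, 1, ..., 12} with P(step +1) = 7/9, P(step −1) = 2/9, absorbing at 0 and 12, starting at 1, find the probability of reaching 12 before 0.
P(hit 12 before 0) = (1 − (2/7)^1) / (1 − (2/7)^12) = 1977326743/2768256621

Let u_k denote P(reach 12 before 0 | start at k). Boundary: u_0 = 0, u_12 = 1. Recurrence: u_k = 7/9·u_{k+1} + 2/9·u_{k-1} for 1 ≤ k ≤ 11. Try u_k = A + B·r^k with r = q/p = (2/9)/(7/9) = 2/7. Substitution satisfies the recurrence; boundary conditions give:
  u_k = (1 − r^k) / (1 − r^N) = (1 − (2/7)^1) / (1 − (2/7)^12) = 1977326743/2768256621.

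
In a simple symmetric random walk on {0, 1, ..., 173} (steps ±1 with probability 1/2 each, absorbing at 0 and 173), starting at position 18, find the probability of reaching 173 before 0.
P(hit 173 before 0) = 18/173

Let u_k = P(hit 173 before 0 | start at k). Then u_0 = 0, u_173 = 1, and u_k = u_{k-1}/2 + u_{k+1}/2 for 1 ≤ k ≤ 172. This harmonic recurrence is solved by u_k = k/173, giving u_18 = 18/173.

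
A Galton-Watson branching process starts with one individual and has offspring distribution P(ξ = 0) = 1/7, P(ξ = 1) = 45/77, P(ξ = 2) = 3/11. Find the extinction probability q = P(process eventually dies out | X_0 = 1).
q = 11/21

The pgf is f(s) = 1/7 + 45/77·s + 3/11·s². The extinction probability q is the smallest fixed point of f in [0, 1]. Setting s = f(s):
  3/11·s² + (45/77 − 1)·s + 1/7 = 0
  3/11·s² − (1/7 + 3/11)·s + 1/7 = 0
which factors as (s − 1)·(3/11·s − 1/7) = 0, giving roots s = 1 and s = (1/7)/(3/11) = 11/21.
Mean offspring μ = 45/77 + 2·3/11 = 87/77 > 1 (supercritical), so q < 1. The extinction probability is the smaller root: q = (1/7)/(3/11) = 11/21.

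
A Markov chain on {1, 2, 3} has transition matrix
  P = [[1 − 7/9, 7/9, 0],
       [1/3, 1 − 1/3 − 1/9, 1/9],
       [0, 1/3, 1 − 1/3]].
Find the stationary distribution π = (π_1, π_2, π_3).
π = (9/37, 21/37, 7/37)

This is a birth-death chain on three states, which satisfies detailed balance: π_1 · P_{12} = π_2 · P_{21} and π_2 · P_{23} = π_3 · P_{32}.
From π_1 · 7/9 = π_2 · 1/3: π_2/π_1 = (7/9)/(1/3) = 7/3.
From π_2 · 1/9 = π_3 · 1/3: π_3/π_2 = (1/9)/(1/3) = 1/3.
Take π_1 proportional to 1; then unnormalized π = (1, 7/3, 7/9). Normalize by dividing by the sum 37/9:
  π = (9/37, 21/37, 7/37).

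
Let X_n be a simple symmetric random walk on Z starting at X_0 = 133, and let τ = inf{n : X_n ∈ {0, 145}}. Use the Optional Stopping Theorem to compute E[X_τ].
E[X_τ] = 133

X_n is a martingale and τ is a bounded-mean stopping time (indeed τ is finite a.s. with bounded expectation since the walk is in a bounded region). By the OST, E[X_τ] = E[X_0] = 133. Equivalently: E[X_τ] = 145 · P(hit 145 first) + 0 · P(hit 0 first) = 145 · (133/145) = 133.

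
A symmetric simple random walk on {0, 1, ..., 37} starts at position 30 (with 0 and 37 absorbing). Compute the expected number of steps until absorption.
E[τ | X_0 = 30] = 210

Let v_k = E[τ | X_0 = k]. Boundary: v_0 = v_37 = 0. Recurrence: v_k = 1 + (v_{k-1} + v_{k+1})/2 for 1 ≤ k ≤ 36. The particular solution to v_k − (v_{k-1} + v_{k+1})/2 = 1 is v_k = −k^2. Adding homogeneous solution A + B k and matching boundaries gives v_k = k (37 − k). Substituting k = 30: v_30 = 30 · 7 = 210.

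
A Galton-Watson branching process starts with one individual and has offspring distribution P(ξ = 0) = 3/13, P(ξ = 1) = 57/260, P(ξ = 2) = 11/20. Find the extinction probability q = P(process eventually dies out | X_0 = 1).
q = 60/143

The pgf is f(s) = 3/13 + 57/260·s + 11/20·s². The extinction probability q is the smallest fixed point of f in [0, 1]. Setting s = f(s):
  11/20·s² + (57/260 − 1)·s + 3/13 = 0
  11/20·s² − (3/13 + 11/20)·s + 3/13 = 0
which factors as (s − 1)·(11/20·s − 3/13) = 0, giving roots s = 1 and s = (3/13)/(11/20) = 60/143.
Mean offspring μ = 57/260 + 2·11/20 = 343/260 > 1 (supercritical), so q < 1. The extinction probability is the smaller root: q = (3/13)/(11/20) = 60/143.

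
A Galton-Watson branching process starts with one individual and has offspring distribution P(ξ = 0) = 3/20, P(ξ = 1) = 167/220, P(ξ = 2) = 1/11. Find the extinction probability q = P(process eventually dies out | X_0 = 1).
q = 1

Mean offspring μ = 0·3/20 + 1·167/220 + 2·1/11 = 207/220 ≤ 1. For μ ≤ 1 with offspring not concentrated at 1, the Galton-Watson process goes extinct almost surely, so q = 1.
(Algebraic check: The pgf is f(s) = 3/20 + 167/220·s + 1/11·s². The extinction probability q is the smallest fixed point of f in [0, 1]. Setting s = f(s):
  1/11·s² + (167/220 − 1)·s + 3/20 = 0
  1/11·s² − (3/20 + 1/11)·s + 3/20 = 0
which factors as (s − 1)·(1/11·s − 3/20) = 0, giving roots s = 1 and s = (3/20)/(1/11) = 33/20. Since 33/20 ≥ 1, the smallest root in [0, 1] is s = 1.)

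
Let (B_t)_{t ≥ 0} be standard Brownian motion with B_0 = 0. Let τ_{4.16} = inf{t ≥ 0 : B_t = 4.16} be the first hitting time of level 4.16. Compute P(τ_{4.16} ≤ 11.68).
P(τ_{4.16} ≤ 11.68) = 2(1 − Φ(4.16/√11.68)) = 2(1 − Φ(1.2172)) ≈ 0.2235

By the reflection principle for standard BM, P(τ_b ≤ t) = 2 · P(B_t ≥ b). Since B_t ~ N(0, t), P(B_t ≥ 4.16) = 1 − Φ(4.16/√t) = 1 − Φ(4.16/√11.68) = 1 − Φ(1.2172) ≈ 0.11176. Doubling: P(τ_{4.16} ≤ 11.68) ≈ 2 · 0.11176 = 0.22352 ≈ 0.2235.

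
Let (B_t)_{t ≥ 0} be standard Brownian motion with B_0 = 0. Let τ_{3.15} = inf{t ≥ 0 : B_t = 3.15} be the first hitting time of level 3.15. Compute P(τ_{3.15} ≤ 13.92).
P(τ_{3.15} ≤ 13.92) = 2(1 − Φ(3.15/√13.92)) = 2(1 − Φ(0.8443)) ≈ 0.3985

By the reflection principle for standard BM, P(τ_b ≤ t) = 2 · P(B_t ≥ b). Since B_t ~ N(0, t), P(B_t ≥ 3.15) = 1 − Φ(3.15/√t) = 1 − Φ(3.15/√13.92) = 1 − Φ(0.8443) ≈ 0.19925. Doubling: P(τ_{3.15} ≤ 13.92) ≈ 2 · 0.19925 = 0.39850 ≈ 0.3985.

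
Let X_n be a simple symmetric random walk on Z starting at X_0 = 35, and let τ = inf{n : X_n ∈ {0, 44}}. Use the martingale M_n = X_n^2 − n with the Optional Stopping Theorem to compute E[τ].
E[τ] = 315

M_n = X_n^2 − n is a martingale (since E[X_{n+1}^2 | F_n] = X_n^2 + 1). By OST (τ has finite mean in a bounded region), E[M_τ] = E[M_0] = X_0^2 − 0 = 35^2 = 1225. Also E[M_τ] = E[X_τ^2] − E[τ]. The walk exits at 0 or 44, with P(hit 44 first) = 35/44, so E[X_τ^2] = 44^2 · 35/44 + 0 = 1540. Thus E[τ] = E[X_τ^2] − E[M_τ] = 1540 − 1225 = 315 = 35(44 − 35) = 315.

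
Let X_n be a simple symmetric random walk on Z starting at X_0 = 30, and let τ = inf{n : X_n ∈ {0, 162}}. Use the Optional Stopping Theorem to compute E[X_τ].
E[X_τ] = 30

X_n is a martingale and τ is a bounded-mean stopping time (indeed τ is finite a.s. with bounded expectation since the walk is in a bounded region). By the OST, E[X_τ] = E[X_0] = 30. Equivalently: E[X_τ] = 162 · P(hit 162 first) + 0 · P(hit 0 first) = 162 · (30/162) = 30.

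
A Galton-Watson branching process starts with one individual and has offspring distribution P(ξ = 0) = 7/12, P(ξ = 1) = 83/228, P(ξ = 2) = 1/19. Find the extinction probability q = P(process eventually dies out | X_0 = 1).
q = 1

Mean offspring μ = 0·7/12 + 1·83/228 + 2·1/19 = 107/228 ≤ 1. For μ ≤ 1 with offspring not concentrated at 1, the Galton-Watson process goes extinct almost surely, so q = 1.
(Algebraic check: The pgf is f(s) = 7/12 + 83/228·s + 1/19·s². The extinction probability q is the smallest fixed point of f in [0, 1]. Setting s = f(s):
  1/19·s² + (83/228 − 1)·s + 7/12 = 0
  1/19·s² − (7/12 + 1/19)·s + 7/12 = 0
which factors as (s − 1)·(1/19·s − 7/12) = 0, giving roots s = 1 and s = (7/12)/(1/19) = 133/12. Since 133/12 ≥ 1, the smallest root in [0, 1] is s = 1.)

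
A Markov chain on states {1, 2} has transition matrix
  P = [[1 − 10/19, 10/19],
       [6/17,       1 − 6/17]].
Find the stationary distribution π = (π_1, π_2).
π_1 = 57/142, π_2 = 85/142

Solve πP = π with π_1 + π_2 = 1. From πP = π: π_1 · (1 − 10/19) + π_2 · 6/17 = π_1 ⇒ π_2 · 6/17 = π_1 · 10/19 ⇒ π_2/π_1 = (10/19)/(6/17) = 85/57. Together with π_1 + π_2 = 1:
  π_1 = (6/17)/(10/19 + 6/17) = (6/17)/(284/323) = 57/142,
  π_2 = (10/19)/(10/19 + 6/17) = (10/19)/(284/323) = 85/142.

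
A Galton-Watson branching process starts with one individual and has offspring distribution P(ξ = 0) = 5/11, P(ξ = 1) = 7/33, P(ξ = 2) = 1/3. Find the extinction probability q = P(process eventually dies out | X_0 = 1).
q = 1

Mean offspring μ = 0·5/11 + 1·7/33 + 2·1/3 = 29/33 ≤ 1. For μ ≤ 1 with offspring not concentrated at 1, the Galton-Watson process goes extinct almost surely, so q = 1.
(Algebraic check: The pgf is f(s) = 5/11 + 7/33·s + 1/3·s². The extinction probability q is the smallest fixed point of f in [0, 1]. Setting s = f(s):
  1/3·s² + (7/33 − 1)·s + 5/11 = 0
  1/3·s² − (5/11 + 1/3)·s + 5/11 = 0
which factors as (s − 1)·(1/3·s − 5/11) = 0, giving roots s = 1 and s = (5/11)/(1/3) = 15/11. Since 15/11 ≥ 1, the smallest root in [0, 1] is s = 1.)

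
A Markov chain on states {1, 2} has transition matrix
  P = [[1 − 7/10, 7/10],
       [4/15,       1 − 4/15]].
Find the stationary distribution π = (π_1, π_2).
π_1 = 8/29, π_2 = 21/29

Solve πP = π with π_1 + π_2 = 1. From πP = π: π_1 · (1 − 7/10) + π_2 · 4/15 = π_1 ⇒ π_2 · 4/15 = π_1 · 7/10 ⇒ π_2/π_1 = (7/10)/(4/15) = 21/8. Together with π_1 + π_2 = 1:
  π_1 = (4/15)/(7/10 + 4/15) = (4/15)/(29/30) = 8/29,
  π_2 = (7/10)/(7/10 + 4/15) = (7/10)/(29/30) = 21/29.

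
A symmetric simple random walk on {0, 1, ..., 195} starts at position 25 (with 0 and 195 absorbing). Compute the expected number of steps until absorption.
E[τ | X_0 = 25] = 4250

Let v_k = E[τ | X_0 = k]. Boundary: v_0 = v_195 = 0. Recurrence: v_k = 1 + (v_{k-1} + v_{k+1})/2 for 1 ≤ k ≤ 194. The particular solution to v_k − (v_{k-1} + v_{k+1})/2 = 1 is v_k = −k^2. Adding homogeneous solution A + B k and matching boundaries gives v_k = k (195 − k). Substituting k = 25: v_25 = 25 · 170 = 4250.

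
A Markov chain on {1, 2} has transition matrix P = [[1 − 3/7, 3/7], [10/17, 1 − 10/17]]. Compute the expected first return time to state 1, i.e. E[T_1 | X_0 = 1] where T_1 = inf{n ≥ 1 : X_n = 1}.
E[T_1 | X_0 = 1] = 1/π_1 = 121/70

For an irreducible recurrent Markov chain with stationary distribution π, E[T_i | X_0 = i] = 1/π_i (Kac's formula). Here π_1 = (10/17)/(3/7 + 10/17) = (10/17)/(121/119) = 70/121, so E[T_1 | X_0 = 1] = 1/π_1 = (3/7 + 10/17)/(10/17) = (121/119)/(10/17) = 121/70.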